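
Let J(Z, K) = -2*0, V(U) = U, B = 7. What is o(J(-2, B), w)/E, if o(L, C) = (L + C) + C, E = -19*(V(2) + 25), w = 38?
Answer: -4/27 ≈ -0.14815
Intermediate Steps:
J(Z, K) = 0
E = -513 (E = -19*(2 + 25) = -19*27 = -513)
o(L, C) = L + 2*C (o(L, C) = (C + L) + C = L + 2*C)
o(J(-2, B), w)/E = (0 + 2*38)/(-513) = (0 + 76)*(-1/513) = 76*(-1/513) = -4/27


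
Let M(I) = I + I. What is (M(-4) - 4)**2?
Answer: 144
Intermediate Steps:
M(I) = 2*I
(M(-4) - 4)**2 = (2*(-4) - 4)**2 = (-8 - 4)**2 = (-12)**2 = 144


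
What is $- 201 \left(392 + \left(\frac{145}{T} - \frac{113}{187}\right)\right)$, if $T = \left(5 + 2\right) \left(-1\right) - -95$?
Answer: $- \frac{118186593}{1496} \approx -79002.0$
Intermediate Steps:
$T = 88$ ($T = 7 \left(-1\right) + 95 = -7 + 95 = 88$)
$- 201 \left(392 + \left(\frac{145}{T} - \frac{113}{187}\right)\right) = - 201 \left(392 + \left(\frac{145}{88} - \frac{113}{187}\right)\right) = - 201 \left(392 + \frac{1561}{1496}\right) = \left(-201\right) \frac{587993}{1496} = - \frac{118186593}{1496}$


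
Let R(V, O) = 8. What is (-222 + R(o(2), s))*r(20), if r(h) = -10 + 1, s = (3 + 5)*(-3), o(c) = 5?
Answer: 1926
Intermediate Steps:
s = -24 (s = 8*(-3) = -24)
r(h) = -9
(-222 + R(o(2), s))*r(20) = (-222 + 8)*(-9) = -214*(-9) = 1926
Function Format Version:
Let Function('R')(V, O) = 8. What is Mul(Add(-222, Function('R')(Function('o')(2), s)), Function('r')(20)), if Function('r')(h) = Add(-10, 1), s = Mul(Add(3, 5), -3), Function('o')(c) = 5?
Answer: 1926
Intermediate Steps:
s = -24 (s = Mul(8, -3) = -24)
Function('r')(h) = -9
Mul(Add(-222, Function('R')(Function('o')(2), s)), Function('r')(20)) = Mul(Add(-222, 8), -9) = Mul(-214, -9) = 1926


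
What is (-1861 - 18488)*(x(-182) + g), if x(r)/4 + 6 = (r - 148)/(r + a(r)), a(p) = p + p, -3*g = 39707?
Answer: 3507032901/13 ≈ 2.6977e+8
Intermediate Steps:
g = -39707/3 (g = -1/3*39707 = -39707/3 ≈ -13236.)
a(p) = 2*p
x(r) = -24 + 4*(-148 + r)/(3*r) (x(r) = -24 + 4*((r - 148)/(r + 2*r)) = -24 + 4*((-148 + r)/((3*r))) = -24 + 4*((-148 + r)*(1/(3*r))) = -24 + 4*((-148 + r)/(3*r)) = -24 + 4*(-148 + r)/(3*r))
(-1861 - 18488)*(x(-182) + g) = (-1861 - 18488)*((4/3)*(-148 - 17*(-182))/(-182) - 39707/3) = -20349*((4/3)*(-1/182)*(-148 + 3094) - 39707/3) = -20349*((4/3)*(-1/182)*2946 - 39707/3) = -20349*(-1964/91 - 39707/3) = -20349*(-3619229/273) = 3507032901/13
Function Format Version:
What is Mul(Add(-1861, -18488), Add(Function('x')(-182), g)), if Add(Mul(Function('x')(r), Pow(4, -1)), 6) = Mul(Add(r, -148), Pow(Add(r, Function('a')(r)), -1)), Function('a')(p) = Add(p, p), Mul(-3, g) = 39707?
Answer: Rational(3507032901, 13) ≈ 2.6977e+8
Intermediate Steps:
g = Rational(-39707, 3) (g = Mul(Rational(-1, 3), 39707) = Rational(-39707, 3) ≈ -13236.)
Function('a')(p) = Mul(2, p)
Function('x')(r) = Add(-24, Mul(Rational(4, 3), Pow(r, -1), Add(-148, r))) (Function('x')(r) = Add(-24, Mul(4, Mul(Add(r, -148), Pow(Add(r, Mul(2, r)), -1)))) = Add(-24, Mul(4, Mul(Add(-148, r), Pow(Mul(3, r), -1)))) = Add(-24, Mul(4, Mul(Add(-148, r), Mul(Rational(1, 3), Pow(r, -1))))) = Add(-24, Mul(4, Mul(Rational(1, 3), Pow(r, -1), Add(-148, r)))) = Add(-24, Mul(Rational(4, 3), Pow(r, -1), Add(-148, r))))
Mul(Add(-1861, -18488), Add(Function('x')(-182), g)) = Mul(Add(-1861, -18488), Add(Mul(Rational(4, 3), Pow(-182, -1), Add(-148, Mul(-17, -182))), Rational(-39707, 3))) = Mul(-20349, Add(Mul(Rational(4, 3), Rational(-1, 182), Add(-148, 3094)), Rational(-39707, 3))) = Mul(-20349, Add(Mul(Rational(4, 3), Rational(-1, 182), 2946), Rational(-39707, 3))) = Mul(-20349, Add(Rational(-1964, 91), Rational(-39707, 3))) = Mul(-20349, Rational(-3619229, 273)) = Rational(3507032901, 13)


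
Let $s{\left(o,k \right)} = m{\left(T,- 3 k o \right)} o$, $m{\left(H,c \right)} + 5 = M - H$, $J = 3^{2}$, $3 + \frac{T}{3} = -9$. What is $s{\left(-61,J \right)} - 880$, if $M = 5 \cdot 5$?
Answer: $-4296$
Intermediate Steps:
$M = 25$
$T = -36$ ($T = -9 + 3 \left(-9\right) = -9 - 27 = -36$)
$J = 9$
$m{\left(H,c \right)} = 20 - H$ ($m{\left(H,c \right)} = -5 - \left(-25 + H\right) = 20 - H$)
$s{\left(o,k \right)} = 56 o$ ($s{\left(o,k \right)} = \left(20 - -36\right) o = \left(20 + 36\right) o = 56 o$)
$s{\left(-61,J \right)} - 880 = 56 \left(-61\right) - 880 = -3416 + \left(-1216 + 336\right) = -3416 - 880 = -4296$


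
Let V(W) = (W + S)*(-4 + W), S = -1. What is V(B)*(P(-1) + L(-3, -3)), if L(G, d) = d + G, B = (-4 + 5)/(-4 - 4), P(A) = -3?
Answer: -2673/64 ≈ -41.766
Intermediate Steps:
B = -⅛ (B = 1/(-8) = 1*(-⅛) = -⅛ ≈ -0.12500)
V(W) = (-1 + W)*(-4 + W) (V(W) = (W - 1)*(-4 + W) = (-1 + W)*(-4 + W))
L(G, d) = G + d
V(B)*(P(-1) + L(-3, -3)) = (4 + (-⅛)² - 5*(-⅛))*(-3 + (-3 - 3)) = (4 + 1/64 + 5/8)*(-3 - 6) = (297/64)*(-9) = -2673/64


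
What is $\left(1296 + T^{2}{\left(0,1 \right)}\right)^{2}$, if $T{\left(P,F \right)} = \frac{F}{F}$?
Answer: $1682209$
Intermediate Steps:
$T{\left(P,F \right)} = 1$
$\left(1296 + T^{2}{\left(0,1 \right)}\right)^{2} = \left(1296 + 1^{2}\right)^{2} = \left(1296 + 1\right)^{2} = 1297^{2} = 1682209$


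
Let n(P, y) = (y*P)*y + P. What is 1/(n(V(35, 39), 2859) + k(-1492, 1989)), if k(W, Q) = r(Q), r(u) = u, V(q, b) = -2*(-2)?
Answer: 1/32697517 ≈ 3.0583e-8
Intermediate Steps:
V(q, b) = 4
n(P, y) = P + P*y² (n(P, y) = (P*y)*y + P = P*y² + P = P + P*y²)
k(W, Q) = Q
1/(n(V(35, 39), 2859) + k(-1492, 1989)) = 1/(4*(1 + 2859²) + 1989) = 1/(4*(1 + 8173881) + 1989) = 1/(4*8173882 + 1989) = 1/(32695528 + 1989) = 1/32697517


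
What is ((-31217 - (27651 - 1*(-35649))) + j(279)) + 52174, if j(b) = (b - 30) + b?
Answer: -41815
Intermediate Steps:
j(b) = -30 + 2*b (j(b) = (-30 + b) + b = -30 + 2*b)
((-31217 - (27651 - 1*(-35649))) + j(279)) + 52174 = ((-31217 - (27651 - 1*(-35649))) + (-30 + 2*279)) + 52174 = ((-31217 - (27651 + 35649)) + (-30 + 558)) + 52174 = ((-31217 - 1*63300) + 528) + 52174 = ((-31217 - 63300) + 528) + 52174 = (-94517 + 528) + 52174 = -93989 + 52174 = -41815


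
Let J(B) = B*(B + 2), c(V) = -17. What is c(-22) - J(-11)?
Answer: -116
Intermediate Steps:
J(B) = B*(2 + B)
c(-22) - J(-11) = -17 - (-11)*(2 - 11) = -17 - (-11)*(-9) = -17 - 1*99 = -17 - 99 = -116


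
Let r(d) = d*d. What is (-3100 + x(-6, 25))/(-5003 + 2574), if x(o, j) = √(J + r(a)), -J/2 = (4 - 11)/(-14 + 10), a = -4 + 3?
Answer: 3100/2429 - I*√10/4858 ≈ 1.2762 - 0.00065094*I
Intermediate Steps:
a = -1
r(d) = d²
J = -7/2 (J = -2*(4 - 11)/(-14 + 10) = -(-14)/(-4) = -(-14)*(-1)/4 = -2*7/4 = -7/2 ≈ -3.5000)
x(o, j) = I*√10/2 (x(o, j) = √(-7/2 + (-1)²) = √(-7/2 + 1) = √(-5/2) = I*√10/2)
(-3100 + x(-6, 25))/(-5003 + 2574) = (-3100 + I*√10/2)/(-5003 + 2574) = (-3100 + I*√10/2)/(-2429) = (-3100 + I*√10/2)*(-1/2429) = 3100/2429 - I*√10/4858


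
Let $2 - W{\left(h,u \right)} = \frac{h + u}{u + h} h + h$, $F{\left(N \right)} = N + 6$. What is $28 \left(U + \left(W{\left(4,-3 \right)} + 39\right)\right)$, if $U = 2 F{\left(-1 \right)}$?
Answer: $1204$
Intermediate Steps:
$F{\left(N \right)} = 6 + N$
$W{\left(h,u \right)} = 2 - 2 h$ ($W{\left(h,u \right)} = 2 - \left(\frac{h + u}{u + h} h + h\right) = 2 - \left(\frac{h + u}{h + u} h + h\right) = 2 - \left(1 h + h\right) = 2 - \left(h + h\right) = 2 - 2 h$)
$U = 10$ ($U = 2 \left(6 - 1\right) = 2 \cdot 5 = 10$)
$28 \left(U + \left(W{\left(4,-3 \right)} + 39\right)\right) = 28 \left(10 + \left(\left(2 - 8\right) + 39\right)\right) = 28 \left(10 + \left(-6 + 39\right)\right) = 28 \left(10 + 33\right) = 28 \cdot 43 = 1204$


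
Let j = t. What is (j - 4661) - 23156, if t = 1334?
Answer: -26483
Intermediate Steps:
j = 1334
(j - 4661) - 23156 = (1334 - 4661) - 23156 = -3327 - 23156 = -26483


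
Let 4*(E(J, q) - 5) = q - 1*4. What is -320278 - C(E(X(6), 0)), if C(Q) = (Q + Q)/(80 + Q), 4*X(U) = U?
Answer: -6725840/21 ≈ -3.2028e+5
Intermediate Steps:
X(U) = U/4
E(J, q) = 4 + q/4 (E(J, q) = 5 + (q - 1*4)/4 = 5 + (q - 4)/4 = 5 + (-4 + q)/4 = 5 + (-1 + q/4) = 4 + q/4)
C(Q) = 2*Q/(80 + Q) (C(Q) = (2*Q)/(80 + Q) = 2*Q/(80 + Q))
-320278 - C(E(X(6), 0)) = -320278 - 2*(4 + (¼)*0)/(80 + (4 + (¼)*0)) = -320278 - 2*(4 + 0)/(80 + (4 + 0)) = -320278 - 2*4/(80 + 4) = -320278 - 2*4/84 = -320278 - 1*2/21 = -320278 - 2/21 = -6725840/21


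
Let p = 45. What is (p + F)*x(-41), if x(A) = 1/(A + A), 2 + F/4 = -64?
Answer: 219/82 ≈ 2.6707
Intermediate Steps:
F = -264 (F = -8 + 4*(-64) = -8 - 256 = -264)
x(A) = 1/(2*A)
(p + F)*x(-41) = (45 - 264)*((½)/(-41)) = -219*(-1)/(2*41) = -219*(-1/82) = 219/82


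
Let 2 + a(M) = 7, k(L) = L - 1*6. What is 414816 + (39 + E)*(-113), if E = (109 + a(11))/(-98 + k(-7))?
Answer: 15189427/37 ≈ 4.1053e+5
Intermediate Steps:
k(L) = -6 + L (k(L) = L - 6 = -6 + L)
a(M) = 5 (a(M) = -2 + 7 = 5)
E = -38/37 (E = (109 + 5)/(-98 + (-6 - 7)) = 114/(-98 - 13) = 114/(-111) = 114*(-1/111) = -38/37 ≈ -1.0270)
414816 + (39 + E)*(-113) = 414816 + (39 - 38/37)*(-113) = 414816 + (1405/37)*(-113) = 414816 - 158765/37 = 15189427/37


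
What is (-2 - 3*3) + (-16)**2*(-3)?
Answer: -779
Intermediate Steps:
(-2 - 3*3) + (-16)**2*(-3) = (-2 - 9) + 256*(-3) = -11 - 768 = -779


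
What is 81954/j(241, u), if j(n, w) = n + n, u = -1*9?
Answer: 40977/241 ≈ 170.03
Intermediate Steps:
u = -9
j(n, w) = 2*n
81954/j(241, u) = 81954/((2*241)) = 81954/482 = 81954*(1/482) = 40977/241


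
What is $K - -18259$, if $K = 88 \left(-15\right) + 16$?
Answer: $16955$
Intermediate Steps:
$K = -1304$ ($K = -1320 + 16 = -1304$)
$K - -18259 = -1304 - -18259 = -1304 + 18259 = 16955$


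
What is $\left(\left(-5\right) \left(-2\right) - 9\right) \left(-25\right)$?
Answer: $-25$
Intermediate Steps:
$\left(\left(-5\right) \left(-2\right) - 9\right) \left(-25\right) = \left(10 - 9\right) \left(-25\right) = 1 \left(-25\right) = -25$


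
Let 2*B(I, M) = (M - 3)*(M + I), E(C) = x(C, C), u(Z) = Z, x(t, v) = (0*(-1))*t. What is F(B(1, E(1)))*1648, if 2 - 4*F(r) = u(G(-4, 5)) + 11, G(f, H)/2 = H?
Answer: -7828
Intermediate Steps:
G(f, H) = 2*H
x(t, v) = 0 (x(t, v) = 0*t = 0)
E(C) = 0
B(I, M) = (-3 + M)*(I + M)/2 (B(I, M) = ((M - 3)*(M + I))/2 = ((-3 + M)*(I + M))/2 = (-3 + M)*(I + M)/2)
F(r) = -19/4 (F(r) = ½ - (2*5 + 11)/4 = ½ - (10 + 11)/4 = ½ - ¼*21 = ½ - 21/4 = -19/4)
F(B(1, E(1)))*1648 = -19/4*1648 = -7828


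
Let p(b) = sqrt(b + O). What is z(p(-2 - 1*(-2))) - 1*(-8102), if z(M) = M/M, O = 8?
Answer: 8103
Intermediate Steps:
p(b) = sqrt(8 + b) (p(b) = sqrt(b + 8) = sqrt(8 + b))
z(M) = 1
z(p(-2 - 1*(-2))) - 1*(-8102) = 1 - 1*(-8102) = 1 + 8102 = 8103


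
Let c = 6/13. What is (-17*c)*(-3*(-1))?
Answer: -306/13 ≈ -23.538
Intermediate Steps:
c = 6/13 (c = 6*(1/13) = 6/13 ≈ 0.46154)
(-17*c)*(-3*(-1)) = (-17*6/13)*(-3*(-1)) = -102/13*3 = -306/13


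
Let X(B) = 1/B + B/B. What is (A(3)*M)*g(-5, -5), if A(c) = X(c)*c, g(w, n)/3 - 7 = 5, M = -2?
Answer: -288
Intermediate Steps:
g(w, n) = 36 (g(w, n) = 21 + 3*5 = 21 + 15 = 36)
X(B) = 1 + 1/B (X(B) = 1/B + 1 = 1 + 1/B)
A(c) = 1 + c (A(c) = ((1 + c)/c)*c = 1 + c)
(A(3)*M)*g(-5, -5) = ((1 + 3)*(-2))*36 = (4*(-2))*36 = -8*36 = -288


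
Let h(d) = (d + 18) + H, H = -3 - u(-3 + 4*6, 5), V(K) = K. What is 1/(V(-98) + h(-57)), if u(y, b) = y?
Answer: -1/161 ≈ -0.0062112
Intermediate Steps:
H = -24 (H = -3 - (-3 + 4*6) = -3 - (-3 + 24) = -3 - 1*21 = -3 - 21 = -24)
h(d) = -6 + d (h(d) = (d + 18) - 24 = (18 + d) - 24 = -6 + d)
1/(V(-98) + h(-57)) = 1/(-98 + (-6 - 57)) = 1/(-98 - 63) = 1/(-161) = -1/161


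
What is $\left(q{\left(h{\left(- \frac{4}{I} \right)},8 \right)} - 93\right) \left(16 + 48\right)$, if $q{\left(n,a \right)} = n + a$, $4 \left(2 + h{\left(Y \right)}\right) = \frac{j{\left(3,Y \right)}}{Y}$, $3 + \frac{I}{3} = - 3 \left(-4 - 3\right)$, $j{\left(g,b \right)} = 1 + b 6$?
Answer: $-5688$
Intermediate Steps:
$j{\left(g,b \right)} = 1 + 6 b$
$I = 54$ ($I = -9 + 3 \left(- 3 \left(-4 - 3\right)\right) = -9 + 3 \left(\left(-3\right) \left(-7\right)\right) = -9 + 3 \cdot 21 = -9 + 63 = 54$)
$h{\left(Y \right)} = -2 + \frac{1 + 6 Y}{4 Y}$ ($h{\left(Y \right)} = -2 + \frac{\left(1 + 6 Y\right) \frac{1}{Y}}{4} = -2 + \frac{\frac{1}{Y} \left(1 + 6 Y\right)}{4} = -2 + \frac{1 + 6 Y}{4 Y}$)
$q{\left(n,a \right)} = a + n$
$\left(q{\left(h{\left(- \frac{4}{I} \right)},8 \right)} - 93\right) \left(16 + 48\right) = \left(\left(8 + \frac{1 - 2 \left(- \frac{4}{54}\right)}{4 \left(- \frac{4}{54}\right)}\right) - 93\right) \left(16 + 48\right) = \left(\left(8 + \frac{1 - 2 \left(\left(-4\right) \frac{1}{54}\right)}{4 \left(\left(-4\right) \frac{1}{54}\right)}\right) - 93\right) 64 = \left(\left(8 + \frac{1 - - \frac{4}{27}}{4 \left(- \frac{2}{27}\right)}\right) - 93\right) 64 = \left(\left(8 + \frac{1}{4} \left(- \frac{27}{2}\right) \left(1 + \frac{4}{27}\right)\right) - 93\right) 64 = \left(\left(8 + \frac{1}{4} \left(- \frac{27}{2}\right) \frac{31}{27}\right) - 93\right) 64 = \left(\left(8 - \frac{31}{8}\right) - 93\right) 64 = \left(\frac{33}{8} - 93\right) 64 = \left(- \frac{711}{8}\right) 64 = -5688$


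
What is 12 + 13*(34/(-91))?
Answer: 50/7 ≈ 7.1429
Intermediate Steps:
12 + 13*(34/(-91)) = 12 + 13*(34*(-1/91)) = 12 + 13*(-34/91) = 12 - 34/7 = 50/7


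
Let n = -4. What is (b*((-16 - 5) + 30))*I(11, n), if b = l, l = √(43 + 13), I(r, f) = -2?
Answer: -36*√14 ≈ -134.70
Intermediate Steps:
l = 2*√14 (l = √56 = 2*√14 ≈ 7.4833)
b = 2*√14 ≈ 7.4833
(b*((-16 - 5) + 30))*I(11, n) = ((2*√14)*((-16 - 5) + 30))*(-2) = ((2*√14)*(-21 + 30))*(-2) = ((2*√14)*9)*(-2) = (18*√14)*(-2) = -36*√14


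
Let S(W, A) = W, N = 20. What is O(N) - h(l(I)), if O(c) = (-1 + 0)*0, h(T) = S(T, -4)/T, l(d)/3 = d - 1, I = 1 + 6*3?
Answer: -1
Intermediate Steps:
I = 19 (I = 1 + 18 = 19)
l(d) = -3 + 3*d (l(d) = 3*(d - 1) = 3*(-1 + d) = -3 + 3*d)
h(T) = 1 (h(T) = T/T = 1)
O(c) = 0 (O(c) = -1*0 = 0)
O(N) - h(l(I)) = 0 - 1*1 = 0 - 1 = -1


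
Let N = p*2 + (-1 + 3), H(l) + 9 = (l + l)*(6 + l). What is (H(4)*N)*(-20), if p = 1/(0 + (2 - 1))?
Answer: -5680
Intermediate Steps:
p = 1 (p = 1/(0 + 1) = 1/1 = 1)
H(l) = -9 + 2*l*(6 + l) (H(l) = -9 + (l + l)*(6 + l) = -9 + (2*l)*(6 + l) = -9 + 2*l*(6 + l))
N = 4 (N = 1*2 + (-1 + 3) = 2 + 2 = 4)
(H(4)*N)*(-20) = ((-9 + 2*4² + 12*4)*4)*(-20) = ((-9 + 2*16 + 48)*4)*(-20) = ((-9 + 32 + 48)*4)*(-20) = (71*4)*(-20) = 284*(-20) = -5680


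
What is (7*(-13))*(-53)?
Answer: 4823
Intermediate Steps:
(7*(-13))*(-53) = -91*(-53) = 4823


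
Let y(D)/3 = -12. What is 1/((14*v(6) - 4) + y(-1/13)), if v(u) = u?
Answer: 1/44 ≈ 0.022727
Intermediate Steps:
y(D) = -36 (y(D) = 3*(-12) = -36)
1/((14*v(6) - 4) + y(-1/13)) = 1/((14*6 - 4) - 36) = 1/((84 - 4) - 36) = 1/(80 - 36) = 1/44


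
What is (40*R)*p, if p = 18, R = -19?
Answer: -13680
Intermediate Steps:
(40*R)*p = (40*(-19))*18 = -760*18 = -13680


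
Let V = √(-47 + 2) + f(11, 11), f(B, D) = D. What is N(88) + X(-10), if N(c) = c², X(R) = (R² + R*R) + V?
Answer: 7955 + 3*I*√5 ≈ 7955.0 + 6.7082*I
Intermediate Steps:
V = 11 + 3*I*√5 (V = √(-47 + 2) + 11 = √(-45) + 11 = 3*I*√5 + 11 = 11 + 3*I*√5 ≈ 11.0 + 6.7082*I)
X(R) = 11 + 2*R² + 3*I*√5 (X(R) = (R² + R*R) + (11 + 3*I*√5) = (R² + R²) + (11 + 3*I*√5) = 2*R² + (11 + 3*I*√5) = 11 + 2*R² + 3*I*√5)
N(88) + X(-10) = 88² + (11 + 2*(-10)² + 3*I*√5) = 7744 + (11 + 2*100 + 3*I*√5) = 7744 + (11 + 200 + 3*I*√5) = 7744 + (211 + 3*I*√5) = 7955 + 3*I*√5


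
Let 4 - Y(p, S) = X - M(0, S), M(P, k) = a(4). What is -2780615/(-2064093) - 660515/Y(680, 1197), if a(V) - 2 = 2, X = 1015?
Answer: 1366164467200/2078541651 ≈ 657.27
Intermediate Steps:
a(V) = 4 (a(V) = 2 + 2 = 4)
M(P, k) = 4
Y(p, S) = -1007 (Y(p, S) = 4 - (1015 - 1*4) = 4 - (1015 - 4) = 4 - 1*1011 = 4 - 1011 = -1007)
-2780615/(-2064093) - 660515/Y(680, 1197) = -2780615/(-2064093) - 660515/(-1007) = -2780615*(-1/2064093) - 660515*(-1/1007) = 2780615/2064093 + 660515/1007 = 1366164467200/2078541651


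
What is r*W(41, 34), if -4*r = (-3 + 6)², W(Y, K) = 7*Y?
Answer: -2583/4 ≈ -645.75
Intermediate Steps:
r = -9/4 (r = -(-3 + 6)²/4 = -¼*3² = -¼*9 = -9/4 ≈ -2.2500)
r*W(41, 34) = -63*41/4 = -9/4*287 = -2583/4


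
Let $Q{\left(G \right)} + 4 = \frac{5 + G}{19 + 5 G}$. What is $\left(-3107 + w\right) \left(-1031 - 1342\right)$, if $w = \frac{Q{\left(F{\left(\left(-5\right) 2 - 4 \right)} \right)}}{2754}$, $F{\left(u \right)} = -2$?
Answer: $\frac{20305005595}{2754} \approx 7.3729 \cdot 10^{6}$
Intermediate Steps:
$Q{\left(G \right)} = -4 + \frac{5 + G}{19 + 5 G}$
$w = - \frac{11}{8262}$ ($w = \frac{\frac{1}{19 + 5 \left(-2\right)} \left(-71 - -38\right)}{2754} = \frac{-71 + 38}{19 - 10} \cdot \frac{1}{2754} = \frac{1}{9} \left(-33\right) \frac{1}{2754} = \left(- \frac{11}{3}\right) \frac{1}{2754} = - \frac{11}{8262} \approx -0.0013314$)
$\left(-3107 + w\right) \left(-1031 - 1342\right) = \left(-3107 - \frac{11}{8262}\right) \left(-1031 - 1342\right) = \left(- \frac{25670045}{8262}\right) \left(-2373\right) = \frac{20305005595}{2754}$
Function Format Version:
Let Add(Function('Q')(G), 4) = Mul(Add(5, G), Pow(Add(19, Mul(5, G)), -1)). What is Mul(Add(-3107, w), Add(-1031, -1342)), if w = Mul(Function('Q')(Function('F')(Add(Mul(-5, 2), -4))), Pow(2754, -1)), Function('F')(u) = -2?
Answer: Rational(20305005595, 2754) ≈ 7.3729e+6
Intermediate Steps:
Function('Q')(G) = Add(-4, Mul(Pow(Add(19, Mul(5, G)), -1), Add(5, G))) (Function('Q')(G) = Add(-4, Mul(Add(5, G), Pow(Add(19, Mul(5, G)), -1))) = Add(-4, Mul(Pow(Add(19, Mul(5, G)), -1), Add(5, G))))
w = Rational(-11, 8262) (w = Mul(Mul(Pow(Add(19, Mul(5, -2)), -1), Add(-71, Mul(-19, -2))), Pow(2754, -1)) = Mul(Mul(Pow(Add(19, -10), -1), Add(-71, 38)), Rational(1, 2754)) = Mul(Mul(Pow(9, -1), -33), Rational(1, 2754)) = Mul(Mul(Rational(1, 9), -33), Rational(1, 2754)) = Mul(Rational(-11, 3), Rational(1, 2754)) = Rational(-11, 8262) ≈ -0.0013314)
Mul(Add(-3107, w), Add(-1031, -1342)) = Mul(Add(-3107, Rational(-11, 8262)), Add(-1031, -1342)) = Mul(Rational(-25670045, 8262), -2373) = Rational(20305005595, 2754)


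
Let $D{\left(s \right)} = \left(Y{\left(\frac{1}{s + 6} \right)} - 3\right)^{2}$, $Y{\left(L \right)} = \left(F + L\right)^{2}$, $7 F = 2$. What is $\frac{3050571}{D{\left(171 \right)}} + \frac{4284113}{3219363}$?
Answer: $\frac{23143973384100698558428325}{64470966341105656332} \approx 3.5898 \cdot 10^{5}$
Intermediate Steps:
$F = \frac{2}{7}$ ($F = \frac{1}{7} \cdot 2 = \frac{2}{7} \approx 0.28571$)
$Y{\left(L \right)} = \left(\frac{2}{7} + L\right)^{2}$
$D{\left(s \right)} = \left(-3 + \frac{\left(2 + \frac{7}{6 + s}\right)^{2}}{49}\right)^{2}$ ($D{\left(s \right)} = \left(\frac{\left(2 + \frac{7}{s + 6}\right)^{2}}{49} - 3\right)^{2} = \left(\frac{\left(2 + \frac{7}{6 + s}\right)^{2}}{49} - 3\right)^{2} = \left(-3 + \frac{\left(2 + \frac{7}{6 + s}\right)^{2}}{49}\right)^{2}$)
$\frac{3050571}{D{\left(171 \right)}} + \frac{4284113}{3219363} = \frac{3050571}{\left(-3 + \left(\frac{2}{7} + \frac{1}{6 + 171}\right)^{2}\right)^{2}} + \frac{4284113}{3219363} = \frac{3050571}{\left(-3 + \left(\frac{2}{7} + \frac{1}{177}\right)^{2}\right)^{2}} + 4284113 \cdot \frac{1}{3219363} = \frac{3050571}{\left(-3 + \left(\frac{2}{7} + \frac{1}{177}\right)^{2}\right)^{2}} + \frac{4284113}{3219363} = \frac{3050571}{\left(-3 + \left(\frac{361}{1239}\right)^{2}\right)^{2}} + \frac{4284113}{3219363} = \frac{3050571}{\left(-3 + \frac{130321}{1535121}\right)^{2}} + \frac{4284113}{3219363} = \frac{3050571}{\left(- \frac{4475042}{1535121}\right)^{2}} + \frac{4284113}{3219363} = \frac{3050571}{\frac{20026000901764}{2356596484641}} + \frac{4284113}{3219363} = 3050571 \cdot \frac{2356596484641}{20026000901764} + \frac{4284113}{3219363} = \frac{7188964894747780011}{20026000901764} + \frac{4284113}{3219363} = \frac{23143973384100698558428325}{64470966341105656332}$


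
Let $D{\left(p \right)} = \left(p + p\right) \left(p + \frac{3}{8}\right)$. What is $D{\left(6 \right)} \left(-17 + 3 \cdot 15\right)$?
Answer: $2142$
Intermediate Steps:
$D{\left(p \right)} = 2 p \left(\frac{3}{8} + p\right)$ ($D{\left(p \right)} = 2 p \left(p + 3 \cdot \frac{1}{8}\right) = 2 p \left(p + \frac{3}{8}\right) = 2 p \left(\frac{3}{8} + p\right)$)
$D{\left(6 \right)} \left(-17 + 3 \cdot 15\right) = \frac{1}{4} \cdot 6 \left(3 + 8 \cdot 6\right) \left(-17 + 3 \cdot 15\right) = \frac{1}{4} \cdot 6 \left(3 + 48\right) \left(-17 + 45\right) = \frac{1}{4} \cdot 6 \cdot 51 \cdot 28 = \frac{153}{2} \cdot 28 = 2142$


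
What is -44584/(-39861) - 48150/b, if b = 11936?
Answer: -693576263/237890448 ≈ -2.9155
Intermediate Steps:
-44584/(-39861) - 48150/b = -44584/(-39861) - 48150/11936 = -44584*(-1/39861) - 48150*1/11936 = 44584/39861 - 24075/5968 = -693576263/237890448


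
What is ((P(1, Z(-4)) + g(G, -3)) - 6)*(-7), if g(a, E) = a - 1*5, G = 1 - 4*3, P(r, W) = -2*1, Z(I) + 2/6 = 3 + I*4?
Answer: 168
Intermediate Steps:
Z(I) = 8/3 + 4*I (Z(I) = -⅓ + (3 + I*4) = -⅓ + (3 + 4*I) = 8/3 + 4*I)
P(r, W) = -2
G = -11 (G = 1 - 12 = -11)
g(a, E) = -5 + a (g(a, E) = a - 5 = -5 + a)
((P(1, Z(-4)) + g(G, -3)) - 6)*(-7) = ((-2 + (-5 - 11)) - 6)*(-7) = ((-2 - 16) - 6)*(-7) = (-18 - 6)*(-7) = -24*(-7) = 168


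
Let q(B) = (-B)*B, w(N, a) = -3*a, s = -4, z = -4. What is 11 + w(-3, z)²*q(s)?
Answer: -2293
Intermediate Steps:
q(B) = -B²
11 + w(-3, z)²*q(s) = 11 + (-3*(-4))²*(-1*(-4)²) = 11 + 12²*(-1*16) = 11 + 144*(-16) = 11 - 2304 = -2293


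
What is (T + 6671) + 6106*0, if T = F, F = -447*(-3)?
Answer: 8012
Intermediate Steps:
F = 1341
T = 1341
(T + 6671) + 6106*0 = (1341 + 6671) + 6106*0 = 8012 + 0 = 8012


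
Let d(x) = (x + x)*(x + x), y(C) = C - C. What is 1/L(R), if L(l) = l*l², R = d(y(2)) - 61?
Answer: -1/226981 ≈ -4.4057e-6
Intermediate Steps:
y(C) = 0
d(x) = 4*x² (d(x) = (2*x)*(2*x) = 4*x²)
R = -61 (R = 4*0² - 61 = 4*0 - 61 = 0 - 61 = -61)
L(l) = l³
1/L(R) = 1/((-61)³) = 1/(-226981) = -1/226981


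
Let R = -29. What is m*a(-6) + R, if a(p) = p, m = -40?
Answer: 211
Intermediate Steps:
m*a(-6) + R = -40*(-6) - 29 = 240 - 29 = 211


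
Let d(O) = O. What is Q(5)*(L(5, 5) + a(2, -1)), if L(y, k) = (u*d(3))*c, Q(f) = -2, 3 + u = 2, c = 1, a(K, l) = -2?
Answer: 10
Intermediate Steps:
u = -1 (u = -3 + 2 = -1)
L(y, k) = -3 (L(y, k) = -1*3*1 = -3*1 = -3)
Q(5)*(L(5, 5) + a(2, -1)) = -2*(-3 - 2) = -2*(-5) = 10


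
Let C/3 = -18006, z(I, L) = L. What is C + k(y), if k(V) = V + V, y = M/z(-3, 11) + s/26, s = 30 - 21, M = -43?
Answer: -7725593/143 ≈ -54025.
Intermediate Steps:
s = 9
C = -54018 (C = 3*(-18006) = -54018)
y = -1019/286 (y = -43/11 + 9/26 = -1019/286 ≈ -3.5629)
k(V) = 2*V
C + k(y) = -54018 + 2*(-1019/286) = -54018 - 1019/143 = -7725593/143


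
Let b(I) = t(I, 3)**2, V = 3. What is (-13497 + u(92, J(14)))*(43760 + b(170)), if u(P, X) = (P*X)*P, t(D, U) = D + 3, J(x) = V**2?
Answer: 4618752831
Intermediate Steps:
J(x) = 9 (J(x) = 3**2 = 9)
t(D, U) = 3 + D
u(P, X) = X*P**2
b(I) = (3 + I)**2
(-13497 + u(92, J(14)))*(43760 + b(170)) = (-13497 + 9*92**2)*(43760 + (3 + 170)**2) = (-13497 + 9*8464)*(43760 + 173**2) = (-13497 + 76176)*(43760 + 29929) = 62679*73689 = 4618752831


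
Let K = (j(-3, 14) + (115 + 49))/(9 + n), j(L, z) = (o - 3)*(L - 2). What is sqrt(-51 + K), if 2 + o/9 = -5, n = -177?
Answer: I*sqrt(95151)/42 ≈ 7.3444*I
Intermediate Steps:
o = -63 (o = -18 + 9*(-5) = -18 - 45 = -63)
j(L, z) = 132 - 66*L (j(L, z) = (-63 - 3)*(L - 2) = -66*(-2 + L) = 132 - 66*L)
K = -247/84 (K = ((132 - 66*(-3)) + (115 + 49))/(9 - 177) = ((132 + 198) + 164)/(-168) = (330 + 164)*(-1/168) = 494*(-1/168) = -247/84 ≈ -2.9405)
sqrt(-51 + K) = sqrt(-51 - 247/84) = sqrt(-4531/84) = I*sqrt(95151)/42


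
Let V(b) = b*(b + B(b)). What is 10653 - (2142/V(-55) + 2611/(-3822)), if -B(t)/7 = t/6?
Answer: 17603172967/1651650 ≈ 10658.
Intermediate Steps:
B(t) = -7*t/6
V(b) = -b²/6 (V(b) = b*(b - 7*b/6) = b*(-b/6) = -b²/6)
10653 - (2142/V(-55) + 2611/(-3822)) = 10653 - (2142/((-⅙*(-55)²)) + 2611/(-3822)) = 10653 - (2142/((-⅙*3025)) + 2611*(-1/3822)) = 10653 - (2142/(-3025/6) - 373/546) = 10653 - (2142*(-6/3025) - 373/546) = 10653 - (-12852/3025 - 373/546) = 10653 - 1*(-8145517/1651650) = 10653 + 8145517/1651650 = 17603172967/1651650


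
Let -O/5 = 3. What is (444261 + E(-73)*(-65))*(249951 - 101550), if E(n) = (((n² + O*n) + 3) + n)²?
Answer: -389377701624879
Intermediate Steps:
O = -15 (O = -5*3 = -15)
E(n) = (3 + n² - 14*n)² (E(n) = (((n² - 15*n) + 3) + n)² = ((3 + n² - 15*n) + n)² = (3 + n² - 14*n)²)
(444261 + E(-73)*(-65))*(249951 - 101550) = (444261 + (3 + (-73)² - 14*(-73))²*(-65))*(249951 - 101550) = (444261 + (3 + 5329 + 1022)²*(-65))*148401 = (444261 + 6354²*(-65))*148401 = (444261 + 40373316*(-65))*148401 = (444261 - 2624265540)*148401 = -2623821279*148401 = -389377701624879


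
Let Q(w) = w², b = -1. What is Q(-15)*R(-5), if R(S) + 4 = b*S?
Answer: 225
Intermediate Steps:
R(S) = -4 - S
Q(-15)*R(-5) = (-15)²*(-4 - 1*(-5)) = 225*(-4 + 5) = 225*1 = 225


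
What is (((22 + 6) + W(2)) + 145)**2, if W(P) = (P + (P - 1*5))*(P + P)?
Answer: 28561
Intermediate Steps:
W(P) = 2*P*(-5 + 2*P) (W(P) = (P + (P - 5))*(2*P) = (P + (-5 + P))*(2*P) = (-5 + 2*P)*(2*P) = 2*P*(-5 + 2*P))
(((22 + 6) + W(2)) + 145)**2 = (((22 + 6) + 2*2*(-5 + 2*2)) + 145)**2 = ((28 + 2*2*(-5 + 4)) + 145)**2 = ((28 + 2*2*(-1)) + 145)**2 = ((28 - 4) + 145)**2 = (24 + 145)**2 = 169**2 = 28561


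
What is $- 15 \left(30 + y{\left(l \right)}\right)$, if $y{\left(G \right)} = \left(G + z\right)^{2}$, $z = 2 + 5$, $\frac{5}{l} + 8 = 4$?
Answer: $- \frac{15135}{16} \approx -945.94$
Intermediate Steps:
$l = - \frac{5}{4}$ ($l = \frac{5}{-8 + 4} = \frac{5}{-4} = 5 \left(- \frac{1}{4}\right) = - \frac{5}{4} \approx -1.25$)
$z = 7$
$y{\left(G \right)} = \left(7 + G\right)^{2}$ ($y{\left(G \right)} = \left(G + 7\right)^{2} = \left(7 + G\right)^{2}$)
$- 15 \left(30 + y{\left(l \right)}\right) = - 15 \left(30 + \left(7 - \frac{5}{4}\right)^{2}\right) = - 15 \left(30 + \left(\frac{23}{4}\right)^{2}\right) = - 15 \left(30 + \frac{529}{16}\right) = \left(-15\right) \frac{1009}{16} = - \frac{15135}{16}$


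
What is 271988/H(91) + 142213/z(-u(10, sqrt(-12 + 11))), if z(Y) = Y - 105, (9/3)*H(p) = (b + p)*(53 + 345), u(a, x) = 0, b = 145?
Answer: -3318026611/2465610 ≈ -1345.7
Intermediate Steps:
H(p) = 57710/3 + 398*p/3 (H(p) = ((145 + p)*(53 + 345))/3 = ((145 + p)*398)/3 = (57710 + 398*p)/3 = 57710/3 + 398*p/3)
z(Y) = -105 + Y
271988/H(91) + 142213/z(-u(10, sqrt(-12 + 11))) = 271988/(57710/3 + (398/3)*91) + 142213/(-105 - 1*0) = 271988/(57710/3 + 36218/3) + 142213/(-105 + 0) = 271988/(93928/3) + 142213/(-105) = 271988*(3/93928) + 142213*(-1/105) = 203991/23482 - 142213/105 = -3318026611/2465610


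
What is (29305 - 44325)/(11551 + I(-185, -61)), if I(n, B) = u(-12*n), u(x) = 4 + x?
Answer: -3004/2755 ≈ -1.0904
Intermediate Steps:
I(n, B) = 4 - 12*n
(29305 - 44325)/(11551 + I(-185, -61)) = (29305 - 44325)/(11551 + (4 - 12*(-185))) = -15020/(11551 + (4 + 2220)) = -15020/(11551 + 2224) = -15020/13775 = -15020*1/13775 = -3004/2755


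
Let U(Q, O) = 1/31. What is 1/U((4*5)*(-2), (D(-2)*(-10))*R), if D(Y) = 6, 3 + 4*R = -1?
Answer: 31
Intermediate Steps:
R = -1 (R = -¾ + (¼)*(-1) = -¾ - ¼ = -1)
U(Q, O) = 1/31
1/U((4*5)*(-2), (D(-2)*(-10))*R) = 1/(1/31) = 31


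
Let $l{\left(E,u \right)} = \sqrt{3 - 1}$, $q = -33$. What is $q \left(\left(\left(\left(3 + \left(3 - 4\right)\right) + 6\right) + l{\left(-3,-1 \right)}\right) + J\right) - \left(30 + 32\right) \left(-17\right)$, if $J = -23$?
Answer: $1549 - 33 \sqrt{2} \approx 1502.3$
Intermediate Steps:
$l{\left(E,u \right)} = \sqrt{2}$
$q \left(\left(\left(\left(3 + \left(3 - 4\right)\right) + 6\right) + l{\left(-3,-1 \right)}\right) + J\right) - \left(30 + 32\right) \left(-17\right) = - 33 \left(\left(\left(\left(3 + \left(3 - 4\right)\right) + 6\right) + \sqrt{2}\right) - 23\right) - \left(30 + 32\right) \left(-17\right) = - 33 \left(\left(\left(\left(3 + \left(3 - 4\right)\right) + 6\right) + \sqrt{2}\right) - 23\right) - 62 \left(-17\right) = - 33 \left(\left(\left(\left(3 - 1\right) + 6\right) + \sqrt{2}\right) - 23\right) - -1054 = - 33 \left(\left(\left(2 + 6\right) + \sqrt{2}\right) - 23\right) + 1054 = - 33 \left(\left(8 + \sqrt{2}\right) - 23\right) + 1054 = - 33 \left(-15 + \sqrt{2}\right) + 1054 = \left(495 - 33 \sqrt{2}\right) + 1054 = 1549 - 33 \sqrt{2}$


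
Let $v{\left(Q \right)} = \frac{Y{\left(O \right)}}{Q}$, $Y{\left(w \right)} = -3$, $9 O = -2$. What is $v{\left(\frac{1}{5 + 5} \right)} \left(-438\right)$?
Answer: $13140$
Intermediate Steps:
$O = - \frac{2}{9}$ ($O = \frac{1}{9} \left(-2\right) = - \frac{2}{9} \approx -0.22222$)
$v{\left(Q \right)} = - \frac{3}{Q}$
$v{\left(\frac{1}{5 + 5} \right)} \left(-438\right) = - \frac{3}{\frac{1}{5 + 5}} \left(-438\right) = - \frac{3}{\frac{1}{10}} \left(-438\right) = - 3 \frac{1}{\frac{1}{10}} \left(-438\right) = \left(-3\right) 10 \left(-438\right) = \left(-30\right) \left(-438\right) = 13140$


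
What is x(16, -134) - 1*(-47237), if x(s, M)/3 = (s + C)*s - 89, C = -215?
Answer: 37418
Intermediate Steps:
x(s, M) = -267 + 3*s*(-215 + s) (x(s, M) = 3*((s - 215)*s - 89) = 3*((-215 + s)*s - 89) = 3*(s*(-215 + s) - 89) = 3*(-89 + s*(-215 + s)) = -267 + 3*s*(-215 + s))
x(16, -134) - 1*(-47237) = (-267 - 645*16 + 3*16**2) - 1*(-47237) = (-267 - 10320 + 3*256) + 47237 = (-267 - 10320 + 768) + 47237 = -9819 + 47237 = 37418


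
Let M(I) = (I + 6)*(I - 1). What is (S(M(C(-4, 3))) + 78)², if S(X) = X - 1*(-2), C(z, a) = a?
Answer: 9604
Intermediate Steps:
M(I) = (-1 + I)*(6 + I) (M(I) = (6 + I)*(-1 + I) = (-1 + I)*(6 + I))
S(X) = 2 + X (S(X) = X + 2 = 2 + X)
(S(M(C(-4, 3))) + 78)² = ((2 + (-6 + 3² + 5*3)) + 78)² = ((2 + (-6 + 9 + 15)) + 78)² = ((2 + 18) + 78)² = (20 + 78)² = 98² = 9604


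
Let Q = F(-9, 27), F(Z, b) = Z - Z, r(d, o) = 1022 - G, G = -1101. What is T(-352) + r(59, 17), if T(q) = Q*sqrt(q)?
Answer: 2123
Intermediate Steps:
r(d, o) = 2123 (r(d, o) = 1022 - 1*(-1101) = 1022 + 1101 = 2123)
F(Z, b) = 0
Q = 0
T(q) = 0 (T(q) = 0*sqrt(q) = 0)
T(-352) + r(59, 17) = 0 + 2123 = 2123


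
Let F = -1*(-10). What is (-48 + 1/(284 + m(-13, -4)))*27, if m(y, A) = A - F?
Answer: -12959/10 ≈ -1295.9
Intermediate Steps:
F = 10
m(y, A) = -10 + A (m(y, A) = A - 1*10 = A - 10 = -10 + A)
(-48 + 1/(284 + m(-13, -4)))*27 = (-48 + 1/(284 + (-10 - 4)))*27 = (-48 + 1/(284 - 14))*27 = (-48 + 1/270)*27 = -12959/270*27 = -12959/10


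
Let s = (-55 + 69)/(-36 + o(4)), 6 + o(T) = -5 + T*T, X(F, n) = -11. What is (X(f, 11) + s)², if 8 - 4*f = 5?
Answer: 126025/961 ≈ 131.14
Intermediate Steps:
f = ¾ (f = 2 - ¼*5 = 2 - 5/4 = ¾ ≈ 0.75000)
o(T) = -11 + T² (o(T) = -6 + (-5 + T*T) = -6 + (-5 + T²) = -11 + T²)
s = -14/31 (s = (-55 + 69)/(-36 + (-11 + 4²)) = 14/(-36 + (-11 + 16)) = 14/(-36 + 5) = 14/(-31) = 14*(-1/31) = -14/31 ≈ -0.45161)
(X(f, 11) + s)² = (-11 - 14/31)² = (-355/31)² = 126025/961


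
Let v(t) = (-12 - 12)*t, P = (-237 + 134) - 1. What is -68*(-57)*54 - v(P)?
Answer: 206808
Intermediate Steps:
P = -104 (P = -103 - 1 = -104)
v(t) = -24*t
-68*(-57)*54 - v(P) = -68*(-57)*54 - (-24)*(-104) = 3876*54 - 1*2496 = 209304 - 2496 = 206808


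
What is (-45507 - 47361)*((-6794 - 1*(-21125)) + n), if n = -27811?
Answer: 1251860640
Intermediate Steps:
(-45507 - 47361)*((-6794 - 1*(-21125)) + n) = (-45507 - 47361)*((-6794 - 1*(-21125)) - 27811) = -92868*((-6794 + 21125) - 27811) = -92868*(14331 - 27811) = -92868*(-13480) = 1251860640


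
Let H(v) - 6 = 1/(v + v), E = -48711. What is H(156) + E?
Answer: -15195959/312 ≈ -48705.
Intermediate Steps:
H(v) = 6 + 1/(2*v) (H(v) = 6 + 1/(v + v) = 6 + 1/(2*v))
H(156) + E = (6 + (1/2)/156) - 48711 = (6 + (1/2)*(1/156)) - 48711 = (6 + 1/312) - 48711 = 1873/312 - 48711 = -15195959/312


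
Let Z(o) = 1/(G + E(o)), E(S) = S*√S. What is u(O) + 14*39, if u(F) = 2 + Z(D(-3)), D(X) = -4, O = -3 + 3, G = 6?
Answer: 27403/50 + 2*I/25 ≈ 548.06 + 0.08*I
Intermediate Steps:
O = 0
E(S) = S^(3/2)
Z(o) = 1/(6 + o^(3/2))
u(F) = 2 + (6 + 8*I)/100 (u(F) = 2 + 1/(6 + (-4)^(3/2)) = 2 + 1/(6 - 8*I) = 2 + (6 + 8*I)/100)
u(O) + 14*39 = (103/50 + 2*I/25) + 14*39 = (103/50 + 2*I/25) + 546 = 27403/50 + 2*I/25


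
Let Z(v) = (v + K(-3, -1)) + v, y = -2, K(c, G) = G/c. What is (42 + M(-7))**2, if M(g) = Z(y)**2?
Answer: 249001/81 ≈ 3074.1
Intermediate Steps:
Z(v) = 1/3 + 2*v (Z(v) = (v - 1/(-3)) + v = (v - 1*(-1/3)) + v = (v + 1/3) + v = (1/3 + v) + v = 1/3 + 2*v)
M(g) = 121/9 (M(g) = (1/3 + 2*(-2))**2 = (1/3 - 4)**2 = (-11/3)**2 = 121/9)
(42 + M(-7))**2 = (42 + 121/9)**2 = (499/9)**2 = 249001/81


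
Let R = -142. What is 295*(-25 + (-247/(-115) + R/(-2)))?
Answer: 326683/23 ≈ 14204.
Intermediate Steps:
295*(-25 + (-247/(-115) + R/(-2))) = 295*(-25 + (-247/(-115) - 142/(-2))) = 295*(-25 + (-247*(-1/115) - 142*(-½))) = 295*(-25 + (247/115 + 71)) = 295*(-25 + 8412/115) = 295*(5537/115) = 326683/23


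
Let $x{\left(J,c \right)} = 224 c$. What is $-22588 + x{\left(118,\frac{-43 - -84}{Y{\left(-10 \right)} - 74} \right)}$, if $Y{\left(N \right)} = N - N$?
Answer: $- \frac{840348}{37} \approx -22712.0$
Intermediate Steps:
$Y{\left(N \right)} = 0$
$-22588 + x{\left(118,\frac{-43 - -84}{Y{\left(-10 \right)} - 74} \right)} = -22588 + 224 \frac{-43 - -84}{0 - 74} = -22588 + 224 \frac{-43 + 84}{-74} = -22588 + 224 \cdot 41 \left(- \frac{1}{74}\right) = -22588 + 224 \left(- \frac{41}{74}\right) = -22588 - \frac{4592}{37} = - \frac{840348}{37}$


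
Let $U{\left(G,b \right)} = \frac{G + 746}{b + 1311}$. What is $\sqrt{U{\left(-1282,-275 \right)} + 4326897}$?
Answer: $\frac{\sqrt{290252542951}}{259} \approx 2080.1$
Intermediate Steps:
$U{\left(G,b \right)} = \frac{746 + G}{1311 + b}$
$\sqrt{U{\left(-1282,-275 \right)} + 4326897} = \sqrt{\frac{746 - 1282}{1311 - 275} + 4326897} = \sqrt{\frac{1}{1036} \left(-536\right) + 4326897} = \sqrt{- \frac{134}{259} + 4326897} = \sqrt{\frac{1120666189}{259}} = \frac{\sqrt{290252542951}}{259}$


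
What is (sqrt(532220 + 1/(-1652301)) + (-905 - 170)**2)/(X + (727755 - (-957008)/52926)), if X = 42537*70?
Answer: 30581304375/98055023239 + 8821*sqrt(161445897112987991)/18001823661424771 ≈ 0.31208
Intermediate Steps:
X = 2977590
(sqrt(532220 + 1/(-1652301)) + (-905 - 170)**2)/(X + (727755 - (-957008)/52926)) = (sqrt(532220 + 1/(-1652301)) + (-905 - 170)**2)/(2977590 + (727755 - (-957008)/52926)) = (sqrt(532220 - 1/1652301) + (-1075)**2)/(2977590 + (727755 - (-957008)/52926)) = (sqrt(879387638219/1652301) + 1155625)/(2977590 + (727755 - 1*(-478504/26463))) = (sqrt(161445897112987991)/550767 + 1155625)/(2977590 + (727755 + 478504/26463)) = (1155625 + sqrt(161445897112987991)/550767)/(2977590 + 19259059069/26463) = (1155625 + sqrt(161445897112987991)/550767)/(98055023239/26463) = (1155625 + sqrt(161445897112987991)/550767)*(26463/98055023239) = 30581304375/98055023239 + 8821*sqrt(161445897112987991)/18001823661424771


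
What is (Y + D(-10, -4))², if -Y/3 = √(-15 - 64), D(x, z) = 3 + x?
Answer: -662 + 42*I*√79 ≈ -662.0 + 373.3*I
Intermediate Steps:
Y = -3*I*√79 (Y = -3*√(-15 - 64) = -3*I*√79 ≈ -26.665*I)
(Y + D(-10, -4))² = (-3*I*√79 + (3 - 10))² = (-3*I*√79 - 7)² = (-7 - 3*I*√79)²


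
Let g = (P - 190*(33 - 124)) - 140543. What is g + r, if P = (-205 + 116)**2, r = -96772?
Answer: -212104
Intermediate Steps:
P = 7921 (P = (-89)**2 = 7921)
g = -115332 (g = (7921 - 190*(33 - 124)) - 140543 = (7921 - 190*(-91)) - 140543 = (7921 + 17290) - 140543 = 25211 - 140543 = -115332)
g + r = -115332 - 96772 = -212104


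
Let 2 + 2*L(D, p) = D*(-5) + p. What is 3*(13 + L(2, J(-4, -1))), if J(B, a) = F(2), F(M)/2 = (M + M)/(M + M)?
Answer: 24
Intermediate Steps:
F(M) = 2 (F(M) = 2*((M + M)/(M + M)) = 2*((2*M)/((2*M))) = 2*((2*M)*(1/(2*M))) = 2*1 = 2)
J(B, a) = 2
L(D, p) = -1 + p/2 - 5*D/2 (L(D, p) = -1 + (D*(-5) + p)/2 = -1 + (-5*D + p)/2 = -1 + (p - 5*D)/2 = -1 + (p/2 - 5*D/2) = -1 + p/2 - 5*D/2)
3*(13 + L(2, J(-4, -1))) = 3*(13 + (-1 + (½)*2 - 5/2*2)) = 3*(13 + (-1 + 1 - 5)) = 3*(13 - 5) = 3*8 = 24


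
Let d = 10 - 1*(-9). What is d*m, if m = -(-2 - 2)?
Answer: 76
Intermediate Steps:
m = 4 (m = -1*(-4) = 4)
d = 19 (d = 10 + 9 = 19)
d*m = 19*4 = 76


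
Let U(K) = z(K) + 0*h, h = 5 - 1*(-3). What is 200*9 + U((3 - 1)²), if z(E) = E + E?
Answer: 1808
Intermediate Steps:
z(E) = 2*E
h = 8 (h = 5 + 3 = 8)
U(K) = 2*K (U(K) = 2*K + 0*8 = 2*K + 0 = 2*K)
200*9 + U((3 - 1)²) = 200*9 + 2*(3 - 1)² = 1800 + 2*2² = 1800 + 2*4 = 1800 + 8 = 1808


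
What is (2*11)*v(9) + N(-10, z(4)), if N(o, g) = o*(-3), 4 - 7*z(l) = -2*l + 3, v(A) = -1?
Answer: 8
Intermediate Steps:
z(l) = 1/7 + 2*l/7 (z(l) = 4/7 - (-2*l + 3)/7 = 4/7 - (3 - 2*l)/7 = 4/7 + (-3/7 + 2*l/7) = 1/7 + 2*l/7)
N(o, g) = -3*o
(2*11)*v(9) + N(-10, z(4)) = (2*11)*(-1) - 3*(-10) = 22*(-1) + 30 = -22 + 30 = 8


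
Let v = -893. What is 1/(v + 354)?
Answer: -1/539 ≈ -0.0018553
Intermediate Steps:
1/(v + 354) = 1/(-893 + 354) = 1/(-539) = -1/539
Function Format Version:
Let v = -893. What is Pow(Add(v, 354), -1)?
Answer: Rational(-1, 539) ≈ -0.0018553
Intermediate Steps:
Pow(Add(v, 354), -1) = Pow(Add(-893, 354), -1) = Pow(-539, -1) = Rational(-1, 539)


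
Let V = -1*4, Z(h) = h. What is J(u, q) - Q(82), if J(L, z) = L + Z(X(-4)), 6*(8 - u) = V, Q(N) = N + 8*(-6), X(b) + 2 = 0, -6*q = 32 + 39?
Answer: -82/3 ≈ -27.333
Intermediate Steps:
q = -71/6 (q = -(32 + 39)/6 = -1/6*71 = -71/6 ≈ -11.833)
X(b) = -2 (X(b) = -2 + 0 = -2)
Q(N) = -48 + N (Q(N) = N - 48 = -48 + N)
V = -4
u = 26/3 (u = 8 - 1/6*(-4) = 8 + 2/3 = 26/3 ≈ 8.6667)
J(L, z) = -2 + L (J(L, z) = L - 2 = -2 + L)
J(u, q) - Q(82) = (-2 + 26/3) - (-48 + 82) = 20/3 - 1*34 = 20/3 - 34 = -82/3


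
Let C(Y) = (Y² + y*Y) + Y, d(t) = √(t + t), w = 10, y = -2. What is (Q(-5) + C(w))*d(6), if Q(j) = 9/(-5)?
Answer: 882*√3/5 ≈ 305.53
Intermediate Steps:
Q(j) = -9/5 (Q(j) = 9*(-⅕) = -9/5)
d(t) = √2*√t (d(t) = √(2*t) = √2*√t)
C(Y) = Y² - Y (C(Y) = (Y² - 2*Y) + Y = Y² - Y)
(Q(-5) + C(w))*d(6) = (-9/5 + 10*(-1 + 10))*(√2*√6) = (-9/5 + 10*9)*(2*√3) = (-9/5 + 90)*(2*√3) = 441*(2*√3)/5 = 882*√3/5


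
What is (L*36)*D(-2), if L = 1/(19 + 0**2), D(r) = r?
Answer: -72/19 ≈ -3.7895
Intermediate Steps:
L = 1/19 (L = 1/(19 + 0) = 1/19 ≈ 0.052632)
(L*36)*D(-2) = ((1/19)*36)*(-2) = (36/19)*(-2) = -72/19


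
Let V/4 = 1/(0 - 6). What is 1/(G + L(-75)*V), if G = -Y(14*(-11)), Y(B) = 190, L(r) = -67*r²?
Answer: 1/251060 ≈ 3.9831e-6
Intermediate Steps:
V = -⅔ (V = 4/(0 - 6) = 4/(-6) = 4*(-⅙) = -⅔ ≈ -0.66667)
G = -190 (G = -1*190 = -190)
1/(G + L(-75)*V) = 1/(-190 - 67*(-75)²*(-⅔)) = 1/(-190 - 67*5625*(-⅔)) = 1/(-190 - 376875*(-⅔)) = 1/(-190 + 251250) = 1/251060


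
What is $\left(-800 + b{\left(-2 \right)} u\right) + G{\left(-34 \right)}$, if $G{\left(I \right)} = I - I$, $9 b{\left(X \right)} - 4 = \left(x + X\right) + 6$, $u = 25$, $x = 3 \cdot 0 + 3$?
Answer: $- \frac{6925}{9} \approx -769.44$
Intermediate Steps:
$x = 3$ ($x = 0 + 3 = 3$)
$b{\left(X \right)} = \frac{13}{9} + \frac{X}{9}$ ($b{\left(X \right)} = \frac{4}{9} + \frac{\left(3 + X\right) + 6}{9} = \frac{4}{9} + \frac{9 + X}{9} = \frac{4}{9} + \left(1 + \frac{X}{9}\right) = \frac{13}{9} + \frac{X}{9}$)
$G{\left(I \right)} = 0$
$\left(-800 + b{\left(-2 \right)} u\right) + G{\left(-34 \right)} = \left(-800 + \left(\frac{13}{9} + \frac{1}{9} \left(-2\right)\right) 25\right) + 0 = \left(-800 + \left(\frac{13}{9} - \frac{2}{9}\right) 25\right) + 0 = \left(-800 + \frac{11}{9} \cdot 25\right) + 0 = \left(-800 + \frac{275}{9}\right) + 0 = - \frac{6925}{9} + 0 = - \frac{6925}{9}$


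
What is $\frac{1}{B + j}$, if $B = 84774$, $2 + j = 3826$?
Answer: $\frac{1}{88598} \approx 1.1287 \cdot 10^{-5}$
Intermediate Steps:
$j = 3824$ ($j = -2 + 3826 = 3824$)
$\frac{1}{B + j} = \frac{1}{84774 + 3824} = \frac{1}{88598}$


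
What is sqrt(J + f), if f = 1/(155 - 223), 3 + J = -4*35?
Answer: 5*I*sqrt(6613)/34 ≈ 11.959*I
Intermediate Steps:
J = -143 (J = -3 - 4*35 = -3 - 140 = -143)
f = -1/68 (f = 1/(-68) = -1/68 ≈ -0.014706)
sqrt(J + f) = sqrt(-143 - 1/68) = sqrt(-9725/68) = 5*I*sqrt(6613)/34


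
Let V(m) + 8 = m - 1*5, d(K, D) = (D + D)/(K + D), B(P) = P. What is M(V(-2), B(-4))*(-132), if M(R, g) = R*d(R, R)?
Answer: 1980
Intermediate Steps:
d(K, D) = 2*D/(D + K) (d(K, D) = (2*D)/(D + K) = 2*D/(D + K))
V(m) = -13 + m (V(m) = -8 + (m - 1*5) = -8 + (m - 5) = -8 + (-5 + m) = -13 + m)
M(R, g) = R (M(R, g) = R*(2*R/(R + R)) = R*(2*R/((2*R))) = R*(2*R*(1/(2*R))) = R*1 = R)
M(V(-2), B(-4))*(-132) = (-13 - 2)*(-132) = -15*(-132) = 1980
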